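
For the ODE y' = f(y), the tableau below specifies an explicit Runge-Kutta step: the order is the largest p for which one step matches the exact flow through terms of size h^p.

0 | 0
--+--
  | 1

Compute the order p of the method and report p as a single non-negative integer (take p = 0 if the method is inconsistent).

b = (1)
c = (0)
Σ b_i: 1·1 = 1 ✓; 1 stage ⇒ order 1.

1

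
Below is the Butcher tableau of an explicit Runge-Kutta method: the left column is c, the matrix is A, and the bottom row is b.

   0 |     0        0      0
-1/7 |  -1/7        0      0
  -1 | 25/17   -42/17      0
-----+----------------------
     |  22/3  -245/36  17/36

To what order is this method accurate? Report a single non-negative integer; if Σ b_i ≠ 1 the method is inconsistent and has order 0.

b = (22/3, -245/36, 17/36)
c = (0, -1/7, -1)
Ac = (0, 0, 6/17)
Σ b_i: 22/3·1 + (-245/36)·1 + 17/36·1 = 1 ✓
b·c: (-245/36)·(-1/7) + 17/36·(-1) = 1/2 ✓
b·c²: (-245/36)·1/49 + 17/36·1 = 1/3 ✓
b·Ac: 17/36·6/17 = 1/6 ✓; 3 stages ⇒ order 3.

3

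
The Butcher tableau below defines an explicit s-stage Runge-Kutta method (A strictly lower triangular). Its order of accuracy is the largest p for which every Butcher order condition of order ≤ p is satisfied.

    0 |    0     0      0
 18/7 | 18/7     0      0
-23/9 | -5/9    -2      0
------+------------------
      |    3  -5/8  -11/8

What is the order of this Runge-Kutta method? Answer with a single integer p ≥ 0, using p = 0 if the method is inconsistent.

b = (3, -5/8, -11/8)
c = (0, 18/7, -23/9)
Ac = (0, 0, -36/7)
Σ b_i: 3·1 + (-5/8)·1 + (-11/8)·1 = 1 ✓
b·c: (-5/8)·18/7 + (-11/8)·(-23/9) = 961/504 ≠ 1/2 ⇒ order 1.

1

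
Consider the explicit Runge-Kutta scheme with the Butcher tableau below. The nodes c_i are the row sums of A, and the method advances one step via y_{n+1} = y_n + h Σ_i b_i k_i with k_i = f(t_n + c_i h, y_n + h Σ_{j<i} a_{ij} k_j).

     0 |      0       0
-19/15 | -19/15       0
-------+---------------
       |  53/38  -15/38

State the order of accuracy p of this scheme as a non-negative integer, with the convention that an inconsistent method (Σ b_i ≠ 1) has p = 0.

b = (53/38, -15/38)
c = (0, -19/15)
Σ b_i: 53/38·1 + (-15/38)·1 = 1 ✓
b·c: (-15/38)·(-19/15) = 1/2 ✓; 2 stages ⇒ order 2.

2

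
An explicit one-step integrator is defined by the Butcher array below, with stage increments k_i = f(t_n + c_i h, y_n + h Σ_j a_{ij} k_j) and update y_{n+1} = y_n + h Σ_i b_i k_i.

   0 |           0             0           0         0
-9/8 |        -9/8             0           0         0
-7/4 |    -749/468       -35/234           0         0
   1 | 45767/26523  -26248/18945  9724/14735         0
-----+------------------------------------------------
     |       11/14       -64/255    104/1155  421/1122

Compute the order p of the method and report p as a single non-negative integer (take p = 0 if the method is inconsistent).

b = (11/14, -64/255, 104/1155, 421/1122)
c = (0, -9/8, -7/4, 1)
Ac = (0, 0, 35/208, 170/421)
Σ b_i: 11/14·1 + (-64/255)·1 + 104/1155·1 + 421/1122·1 = 1 ✓
b·c: (-64/255)·(-9/8) + 104/1155·(-7/4) + 421/1122·1 = 1/2 ✓
b·c²: (-64/255)·81/64 + 104/1155·49/16 + 421/1122·1 = 1/3 ✓
b·Ac: 104/1155·35/208 + 421/1122·170/421 = 1/6 ✓
b·c³: (-64/255)·(-729/512) + 104/1155·(-343/64) + 421/1122·1 = 1/4 ✓
b·(c∘Ac): 104/1155·(-245/832) + 421/1122·170/421 = 1/8 ✓
b·Ac²: 104/1155·(-315/1664) + 421/1122·901/3368 = 1/12 ✓
b·A²c: 421/1122·187/1684 = 1/24 ✓; 4 stages ⇒ order 4.

4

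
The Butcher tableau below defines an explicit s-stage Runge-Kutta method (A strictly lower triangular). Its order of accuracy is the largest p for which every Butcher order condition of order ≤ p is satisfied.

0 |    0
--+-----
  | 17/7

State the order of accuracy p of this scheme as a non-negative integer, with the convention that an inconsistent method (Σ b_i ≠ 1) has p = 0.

0

b = (17/7)
c = (0)
Σ b_i: 17/7·1 = 17/7 ≠ 1 ⇒ order 0.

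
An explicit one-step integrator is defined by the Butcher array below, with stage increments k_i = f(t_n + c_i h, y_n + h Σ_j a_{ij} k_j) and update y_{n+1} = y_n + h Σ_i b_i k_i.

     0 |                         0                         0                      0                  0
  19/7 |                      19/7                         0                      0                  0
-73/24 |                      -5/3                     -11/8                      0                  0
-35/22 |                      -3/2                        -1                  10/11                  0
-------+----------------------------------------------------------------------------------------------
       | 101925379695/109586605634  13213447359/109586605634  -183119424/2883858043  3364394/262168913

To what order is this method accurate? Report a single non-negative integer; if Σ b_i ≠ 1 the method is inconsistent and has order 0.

b = (101925379695/109586605634, 13213447359/109586605634, -183119424/2883858043, 3364394/262168913)
c = (0, 19/7, -73/24, -35/22)
Ac = (0, 0, -209/56, -5063/924)
Σ b_i: 101925379695/109586605634·1 + 13213447359/109586605634·1 + (-183119424/2883858043)·1 + 3364394/262168913·1 = 1 ✓
b·c: 13213447359/109586605634·19/7 + (-183119424/2883858043)·(-73/24) + 3364394/262168913·(-35/22) = 1/2 ✓
b·c²: 13213447359/109586605634·361/49 + (-183119424/2883858043)·5329/576 + 3364394/262168913·1225/484 = 1/3 ✓
b·Ac: (-183119424/2883858043)·(-209/56) + 3364394/262168913·(-5063/924) = 1/6 ✓
b·c³: 13213447359/109586605634·6859/343 + (-183119424/2883858043)·(-389017/13824) + 3364394/262168913·(-42875/10648) = 66292510636669/15988108990392 ≠ 1/4 ⇒ order 3.
b·(c∘Ac): (-183119424/2883858043)·15257/1344 + 3364394/262168913·25315/2904 = -147516386713/242244075612 ≠ 1/8
b·Ac²: (-183119424/2883858043)·(-3971/392) + 3364394/262168913·161957/155232 = 173525373613/264266264304 ≠ 1/12
b·A²c: 3364394/262168913·(-95/28) = -159808715/3670364782 ≠ 1/24

3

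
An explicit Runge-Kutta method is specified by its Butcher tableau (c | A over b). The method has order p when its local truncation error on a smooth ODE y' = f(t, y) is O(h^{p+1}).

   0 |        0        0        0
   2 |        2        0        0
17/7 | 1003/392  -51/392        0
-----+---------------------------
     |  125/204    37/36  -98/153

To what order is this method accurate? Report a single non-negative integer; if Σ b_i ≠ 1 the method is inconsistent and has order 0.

b = (125/204, 37/36, -98/153)
c = (0, 2, 17/7)
Ac = (0, 0, -51/196)
Σ b_i: 125/204·1 + 37/36·1 + (-98/153)·1 = 1 ✓
b·c: 37/36·2 + (-98/153)·17/7 = 1/2 ✓
b·c²: 37/36·4 + (-98/153)·289/49 = 1/3 ✓
b·Ac: (-98/153)·(-51/196) = 1/6 ✓; 3 stages ⇒ order 3.

3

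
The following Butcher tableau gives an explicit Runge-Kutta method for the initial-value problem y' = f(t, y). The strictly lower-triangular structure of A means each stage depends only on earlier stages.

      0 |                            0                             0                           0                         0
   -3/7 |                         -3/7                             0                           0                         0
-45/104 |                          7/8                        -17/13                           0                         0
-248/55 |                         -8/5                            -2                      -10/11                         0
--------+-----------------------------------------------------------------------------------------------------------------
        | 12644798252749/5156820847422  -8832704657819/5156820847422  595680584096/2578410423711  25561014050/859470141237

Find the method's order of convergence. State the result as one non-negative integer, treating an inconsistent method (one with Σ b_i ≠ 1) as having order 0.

b = (12644798252749/5156820847422, -8832704657819/5156820847422, 595680584096/2578410423711, 25561014050/859470141237)
c = (0, -3/7, -45/104, -248/55)
Ac = (0, 0, 51/91, 5007/4004)
Σ b_i: 12644798252749/5156820847422·1 + (-8832704657819/5156820847422)·1 + 595680584096/2578410423711·1 + 25561014050/859470141237·1 = 1 ✓
b·c: (-8832704657819/5156820847422)·(-3/7) + 595680584096/2578410423711·(-45/104) + 25561014050/859470141237·(-248/55) = 1/2 ✓
b·c²: (-8832704657819/5156820847422)·9/49 + 595680584096/2578410423711·2025/10816 + 25561014050/859470141237·61504/3025 = 1/3 ✓
b·Ac: 595680584096/2578410423711·51/91 + 25561014050/859470141237·5007/4004 = 1/6 ✓
b·c³: (-8832704657819/5156820847422)·(-27/343) + 595680584096/2578410423711·(-91125/1124864) + 25561014050/859470141237·(-15252992/166375) = -25666749100532077/9832338415751280 ≠ 1/4 ⇒ order 3.
b·(c∘Ac): 595680584096/2578410423711·(-2295/9464) + 25561014050/859470141237·(-310434/55055) = -64093056200/286490047079 ≠ 1/8
b·Ac²: 595680584096/2578410423711·(-153/637) + 25561014050/859470141237·(-1566909/2914912) = -29815074085591/417129508547024 ≠ 1/12
b·A²c: 25561014050/859470141237·(-510/1001) = -30387219500/2005430329553 ≠ 1/24

3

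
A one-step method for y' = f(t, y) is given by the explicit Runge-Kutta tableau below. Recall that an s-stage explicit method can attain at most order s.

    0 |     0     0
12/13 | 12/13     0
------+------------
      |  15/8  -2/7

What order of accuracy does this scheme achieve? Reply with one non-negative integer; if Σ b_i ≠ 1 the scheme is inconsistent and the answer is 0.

b = (15/8, -2/7)
c = (0, 12/13)
Σ b_i: 15/8·1 + (-2/7)·1 = 89/56 ≠ 1 ⇒ order 0.

0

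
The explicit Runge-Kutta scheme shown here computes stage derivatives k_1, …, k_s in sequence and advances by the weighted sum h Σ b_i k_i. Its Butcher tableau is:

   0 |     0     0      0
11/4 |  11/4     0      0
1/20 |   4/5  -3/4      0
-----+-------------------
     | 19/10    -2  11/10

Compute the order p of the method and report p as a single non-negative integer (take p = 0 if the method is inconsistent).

1

b = (19/10, -2, 11/10)
c = (0, 11/4, 1/20)
Ac = (0, 0, -33/16)
Σ b_i: 19/10·1 + (-2)·1 + 11/10·1 = 1 ✓
b·c: (-2)·11/4 + 11/10·1/20 = -1089/200 ≠ 1/2 ⇒ order 1.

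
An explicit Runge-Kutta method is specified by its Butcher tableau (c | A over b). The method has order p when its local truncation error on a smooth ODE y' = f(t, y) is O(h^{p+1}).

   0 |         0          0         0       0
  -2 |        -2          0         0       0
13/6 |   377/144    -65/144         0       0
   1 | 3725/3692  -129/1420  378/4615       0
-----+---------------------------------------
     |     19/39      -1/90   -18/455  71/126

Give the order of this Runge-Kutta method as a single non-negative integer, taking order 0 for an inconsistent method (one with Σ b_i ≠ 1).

4

b = (19/39, -1/90, -18/455, 71/126)
c = (0, -2, 13/6, 1)
Ac = (0, 0, 65/72, 51/142)
Σ b_i: 19/39·1 + (-1/90)·1 + (-18/455)·1 + 71/126·1 = 1 ✓
b·c: (-1/90)·(-2) + (-18/455)·13/6 + 71/126·1 = 1/2 ✓
b·c²: (-1/90)·4 + (-18/455)·169/36 + 71/126·1 = 1/3 ✓
b·Ac: (-18/455)·65/72 + 71/126·51/142 = 1/6 ✓
b·c³: (-1/90)·(-8) + (-18/455)·2197/216 + 71/126·1 = 1/4 ✓
b·(c∘Ac): (-18/455)·845/432 + 71/126·51/142 = 1/8 ✓
b·Ac²: (-18/455)·(-65/36) + 71/126·3/142 = 1/12 ✓
b·A²c: 71/126·21/284 = 1/24 ✓; 4 stages ⇒ order 4.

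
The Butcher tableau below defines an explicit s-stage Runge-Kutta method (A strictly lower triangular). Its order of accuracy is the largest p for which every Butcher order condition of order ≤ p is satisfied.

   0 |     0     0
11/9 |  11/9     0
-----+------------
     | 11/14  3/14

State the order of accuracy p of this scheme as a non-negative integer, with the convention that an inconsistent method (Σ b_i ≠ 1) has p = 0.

b = (11/14, 3/14)
c = (0, 11/9)
Σ b_i: 11/14·1 + 3/14·1 = 1 ✓
b·c: 3/14·11/9 = 11/42 ≠ 1/2 ⇒ order 1.

1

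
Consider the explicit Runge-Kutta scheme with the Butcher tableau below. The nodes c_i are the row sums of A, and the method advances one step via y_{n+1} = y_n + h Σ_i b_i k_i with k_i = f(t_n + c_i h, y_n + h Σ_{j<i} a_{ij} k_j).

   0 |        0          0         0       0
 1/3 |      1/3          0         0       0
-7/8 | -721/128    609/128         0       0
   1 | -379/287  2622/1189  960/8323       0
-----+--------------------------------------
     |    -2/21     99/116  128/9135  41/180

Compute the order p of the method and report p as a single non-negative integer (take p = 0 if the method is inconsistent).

4

b = (-2/21, 99/116, 128/9135, 41/180)
c = (0, 1/3, -7/8, 1)
Ac = (0, 0, 203/128, 26/41)
Σ b_i: (-2/21)·1 + 99/116·1 + 128/9135·1 + 41/180·1 = 1 ✓
b·c: 99/116·1/3 + 128/9135·(-7/8) + 41/180·1 = 1/2 ✓
b·c²: 99/116·1/9 + 128/9135·49/64 + 41/180·1 = 1/3 ✓
b·Ac: 128/9135·203/128 + 41/180·26/41 = 1/6 ✓
b·c³: 99/116·1/27 + 128/9135·(-343/512) + 41/180·1 = 1/4 ✓
b·(c∘Ac): 128/9135·(-1421/1024) + 41/180·26/41 = 1/8 ✓
b·Ac²: 128/9135·203/384 + 41/180·1/3 = 1/12 ✓
b·A²c: 41/180·15/82 = 1/24 ✓; 4 stages ⇒ order 4.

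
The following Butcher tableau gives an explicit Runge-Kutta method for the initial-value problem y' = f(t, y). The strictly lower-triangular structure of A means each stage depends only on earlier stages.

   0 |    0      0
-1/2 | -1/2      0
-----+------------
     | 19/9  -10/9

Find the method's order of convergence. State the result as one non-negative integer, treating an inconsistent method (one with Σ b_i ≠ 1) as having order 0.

b = (19/9, -10/9)
c = (0, -1/2)
Σ b_i: 19/9·1 + (-10/9)·1 = 1 ✓
b·c: (-10/9)·(-1/2) = 5/9 ≠ 1/2 ⇒ order 1.

1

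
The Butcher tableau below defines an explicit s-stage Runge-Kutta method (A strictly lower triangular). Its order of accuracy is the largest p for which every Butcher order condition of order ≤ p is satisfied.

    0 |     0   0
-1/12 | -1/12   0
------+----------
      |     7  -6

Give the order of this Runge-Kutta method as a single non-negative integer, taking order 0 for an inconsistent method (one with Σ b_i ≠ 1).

2

b = (7, -6)
c = (0, -1/12)
Σ b_i: 7·1 + (-6)·1 = 1 ✓
b·c: (-6)·(-1/12) = 1/2 ✓; 2 stages ⇒ order 2.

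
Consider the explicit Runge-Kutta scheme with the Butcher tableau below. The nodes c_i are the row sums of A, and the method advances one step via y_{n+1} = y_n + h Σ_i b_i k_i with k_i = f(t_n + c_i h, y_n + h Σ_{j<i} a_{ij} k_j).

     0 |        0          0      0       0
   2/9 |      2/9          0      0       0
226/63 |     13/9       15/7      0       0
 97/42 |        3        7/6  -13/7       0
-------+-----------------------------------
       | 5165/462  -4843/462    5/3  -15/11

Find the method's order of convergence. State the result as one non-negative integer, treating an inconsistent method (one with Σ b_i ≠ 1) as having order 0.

b = (5165/462, -4843/462, 5/3, -15/11)
c = (0, 2/9, 226/63, 97/42)
Ac = (0, 0, 10/21, -8471/1323)
Σ b_i: 5165/462·1 + (-4843/462)·1 + 5/3·1 + (-15/11)·1 = 1 ✓
b·c: (-4843/462)·2/9 + 5/3·226/63 + (-15/11)·97/42 = 1/2 ✓
b·c²: (-4843/462)·4/81 + 5/3·51076/3969 + (-15/11)·9409/1764 = 7154867/523908 ≠ 1/3 ⇒ order 2.
b·Ac: 5/3·10/21 + (-15/11)·(-8471/1323) = 46205/4851 ≠ 1/6

2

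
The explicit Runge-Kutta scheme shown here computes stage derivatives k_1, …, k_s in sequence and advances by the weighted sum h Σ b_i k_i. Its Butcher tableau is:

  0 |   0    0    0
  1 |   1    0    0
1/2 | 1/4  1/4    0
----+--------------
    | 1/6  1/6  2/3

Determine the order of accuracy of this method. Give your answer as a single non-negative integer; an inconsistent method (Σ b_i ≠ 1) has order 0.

b = (1/6, 1/6, 2/3)
c = (0, 1, 1/2)
Ac = (0, 0, 1/4)
Σ b_i: 1/6·1 + 1/6·1 + 2/3·1 = 1 ✓
b·c: 1/6·1 + 2/3·1/2 = 1/2 ✓
b·c²: 1/6·1 + 2/3·1/4 = 1/3 ✓
b·Ac: 2/3·1/4 = 1/6 ✓; 3 stages ⇒ order 3.

3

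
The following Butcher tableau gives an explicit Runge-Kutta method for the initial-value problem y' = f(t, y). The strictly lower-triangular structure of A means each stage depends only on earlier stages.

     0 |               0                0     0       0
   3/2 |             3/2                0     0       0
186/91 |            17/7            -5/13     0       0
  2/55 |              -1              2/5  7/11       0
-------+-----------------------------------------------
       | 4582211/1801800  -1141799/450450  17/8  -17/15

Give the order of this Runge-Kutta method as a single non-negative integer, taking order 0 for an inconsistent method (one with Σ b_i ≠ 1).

2

b = (4582211/1801800, -1141799/450450, 17/8, -17/15)
c = (0, 3/2, 186/91, 2/55)
Ac = (0, 0, -15/26, 1359/715)
Σ b_i: 4582211/1801800·1 + (-1141799/450450)·1 + 17/8·1 + (-17/15)·1 = 1 ✓
b·c: (-1141799/450450)·3/2 + 17/8·186/91 + (-17/15)·2/55 = 1/2 ✓
b·c²: (-1141799/450450)·9/4 + 17/8·34596/8281 + (-17/15)·4/3025 = 9537872651/3006003000 ≠ 1/3 ⇒ order 2.
b·Ac: 17/8·(-15/26) + (-17/15)·1359/715 = -193341/57200 ≠ 1/6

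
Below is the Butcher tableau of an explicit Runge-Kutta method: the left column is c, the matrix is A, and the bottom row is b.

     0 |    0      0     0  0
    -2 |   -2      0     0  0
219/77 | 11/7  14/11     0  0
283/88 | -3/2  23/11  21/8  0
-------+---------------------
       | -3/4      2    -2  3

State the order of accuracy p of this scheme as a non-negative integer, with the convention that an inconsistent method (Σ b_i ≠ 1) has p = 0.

0

b = (-3/4, 2, -2, 3)
c = (0, -2, 219/77, 283/88)
Ac = (0, 0, -28/11, 289/88)
Σ b_i: (-3/4)·1 + 2·1 + (-2)·1 + 3·1 = 9/4 ≠ 1 ⇒ order 0.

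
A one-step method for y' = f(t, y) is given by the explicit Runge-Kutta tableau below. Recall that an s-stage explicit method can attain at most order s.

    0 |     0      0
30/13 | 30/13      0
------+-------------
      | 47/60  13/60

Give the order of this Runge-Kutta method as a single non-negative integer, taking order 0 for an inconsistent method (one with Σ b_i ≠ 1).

2

b = (47/60, 13/60)
c = (0, 30/13)
Σ b_i: 47/60·1 + 13/60·1 = 1 ✓
b·c: 13/60·30/13 = 1/2 ✓; 2 stages ⇒ order 2.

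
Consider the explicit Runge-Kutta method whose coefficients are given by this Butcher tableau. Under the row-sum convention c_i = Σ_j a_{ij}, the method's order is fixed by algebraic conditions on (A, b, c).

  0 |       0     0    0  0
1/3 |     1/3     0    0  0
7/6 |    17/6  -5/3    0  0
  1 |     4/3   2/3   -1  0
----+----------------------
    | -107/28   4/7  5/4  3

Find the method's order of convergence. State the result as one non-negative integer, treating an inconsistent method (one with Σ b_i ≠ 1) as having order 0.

b = (-107/28, 4/7, 5/4, 3)
c = (0, 1/3, 7/6, 1)
Ac = (0, 0, -5/9, -17/18)
Σ b_i: (-107/28)·1 + 4/7·1 + 5/4·1 + 3·1 = 1 ✓
b·c: 4/7·1/3 + 5/4·7/6 + 3·1 = 781/168 ≠ 1/2 ⇒ order 1.

1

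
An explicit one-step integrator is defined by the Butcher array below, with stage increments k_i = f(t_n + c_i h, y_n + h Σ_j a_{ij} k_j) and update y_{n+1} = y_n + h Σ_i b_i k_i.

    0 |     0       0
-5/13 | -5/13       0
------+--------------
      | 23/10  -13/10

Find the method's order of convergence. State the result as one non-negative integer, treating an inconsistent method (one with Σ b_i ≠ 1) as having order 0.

2

b = (23/10, -13/10)
c = (0, -5/13)
Σ b_i: 23/10·1 + (-13/10)·1 = 1 ✓
b·c: (-13/10)·(-5/13) = 1/2 ✓; 2 stages ⇒ order 2.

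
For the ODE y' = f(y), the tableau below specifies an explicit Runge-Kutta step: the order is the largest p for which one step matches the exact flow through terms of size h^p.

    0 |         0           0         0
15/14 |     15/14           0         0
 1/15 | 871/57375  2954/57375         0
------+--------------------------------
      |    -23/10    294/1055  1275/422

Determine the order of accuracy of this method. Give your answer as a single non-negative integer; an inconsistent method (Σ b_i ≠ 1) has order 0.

3

b = (-23/10, 294/1055, 1275/422)
c = (0, 15/14, 1/15)
Ac = (0, 0, 211/3825)
Σ b_i: (-23/10)·1 + 294/1055·1 + 1275/422·1 = 1 ✓
b·c: 294/1055·15/14 + 1275/422·1/15 = 1/2 ✓
b·c²: 294/1055·225/196 + 1275/422·1/225 = 1/3 ✓
b·Ac: 1275/422·211/3825 = 1/6 ✓; 3 stages ⇒ order 3.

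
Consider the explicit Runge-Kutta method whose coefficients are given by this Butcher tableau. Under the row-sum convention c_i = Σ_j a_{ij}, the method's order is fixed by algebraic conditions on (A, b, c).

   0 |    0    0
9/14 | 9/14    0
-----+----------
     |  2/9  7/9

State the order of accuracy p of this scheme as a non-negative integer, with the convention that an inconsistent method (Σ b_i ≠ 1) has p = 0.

b = (2/9, 7/9)
c = (0, 9/14)
Σ b_i: 2/9·1 + 7/9·1 = 1 ✓
b·c: 7/9·9/14 = 1/2 ✓; 2 stages ⇒ order 2.

2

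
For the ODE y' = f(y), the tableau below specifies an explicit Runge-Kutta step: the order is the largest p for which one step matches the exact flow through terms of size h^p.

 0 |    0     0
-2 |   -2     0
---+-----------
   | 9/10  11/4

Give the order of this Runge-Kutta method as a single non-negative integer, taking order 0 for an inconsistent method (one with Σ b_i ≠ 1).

0

b = (9/10, 11/4)
c = (0, -2)
Σ b_i: 9/10·1 + 11/4·1 = 73/20 ≠ 1 ⇒ order 0.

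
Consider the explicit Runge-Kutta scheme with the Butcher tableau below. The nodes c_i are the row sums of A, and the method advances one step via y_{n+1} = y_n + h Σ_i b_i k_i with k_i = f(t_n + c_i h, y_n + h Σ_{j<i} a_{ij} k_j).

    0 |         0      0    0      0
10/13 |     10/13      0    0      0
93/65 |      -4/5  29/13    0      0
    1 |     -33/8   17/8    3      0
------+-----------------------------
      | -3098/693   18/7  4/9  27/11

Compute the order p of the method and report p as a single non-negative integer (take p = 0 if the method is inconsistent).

b = (-3098/693, 18/7, 4/9, 27/11)
c = (0, 10/13, 93/65, 1)
Ac = (0, 0, 290/169, 1541/260)
Σ b_i: (-3098/693)·1 + 18/7·1 + 4/9·1 + 27/11·1 = 1 ✓
b·c: 18/7·10/13 + 4/9·93/65 + 27/11·1 = 76103/15015 ≠ 1/2 ⇒ order 1.

1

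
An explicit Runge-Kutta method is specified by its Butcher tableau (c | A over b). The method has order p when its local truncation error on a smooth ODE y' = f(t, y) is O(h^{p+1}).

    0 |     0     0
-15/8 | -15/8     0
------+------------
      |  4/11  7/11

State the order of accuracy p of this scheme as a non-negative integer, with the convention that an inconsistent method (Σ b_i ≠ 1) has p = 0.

b = (4/11, 7/11)
c = (0, -15/8)
Σ b_i: 4/11·1 + 7/11·1 = 1 ✓
b·c: 7/11·(-15/8) = -105/88 ≠ 1/2 ⇒ order 1.

1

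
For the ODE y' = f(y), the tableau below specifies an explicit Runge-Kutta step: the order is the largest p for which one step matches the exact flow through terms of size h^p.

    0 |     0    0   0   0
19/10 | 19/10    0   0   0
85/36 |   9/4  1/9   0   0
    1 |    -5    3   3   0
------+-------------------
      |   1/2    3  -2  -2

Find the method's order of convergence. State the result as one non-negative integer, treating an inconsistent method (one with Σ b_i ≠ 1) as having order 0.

b = (1/2, 3, -2, -2)
c = (0, 19/10, 85/36, 1)
Ac = (0, 0, 19/90, 767/60)
Σ b_i: 1/2·1 + 3·1 + (-2)·1 + (-2)·1 = -1/2 ≠ 1 ⇒ order 0.

0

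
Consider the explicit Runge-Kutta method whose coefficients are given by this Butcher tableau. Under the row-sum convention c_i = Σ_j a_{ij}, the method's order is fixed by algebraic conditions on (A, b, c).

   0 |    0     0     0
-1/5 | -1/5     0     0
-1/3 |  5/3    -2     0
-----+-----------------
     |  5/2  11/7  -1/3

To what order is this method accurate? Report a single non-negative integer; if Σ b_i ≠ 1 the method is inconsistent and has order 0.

0

b = (5/2, 11/7, -1/3)
c = (0, -1/5, -1/3)
Ac = (0, 0, 2/5)
Σ b_i: 5/2·1 + 11/7·1 + (-1/3)·1 = 157/42 ≠ 1 ⇒ order 0.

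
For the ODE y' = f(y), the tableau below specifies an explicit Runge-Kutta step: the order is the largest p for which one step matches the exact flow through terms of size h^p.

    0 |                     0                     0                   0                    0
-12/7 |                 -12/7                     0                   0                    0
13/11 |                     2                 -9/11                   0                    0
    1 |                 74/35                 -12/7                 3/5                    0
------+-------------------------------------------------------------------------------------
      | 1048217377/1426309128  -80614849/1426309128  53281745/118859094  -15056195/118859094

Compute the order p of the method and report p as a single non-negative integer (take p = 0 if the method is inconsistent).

3

b = (1048217377/1426309128, -80614849/1426309128, 53281745/118859094, -15056195/118859094)
c = (0, -12/7, 13/11, 1)
Ac = (0, 0, 108/77, 9831/2695)
Σ b_i: 1048217377/1426309128·1 + (-80614849/1426309128)·1 + 53281745/118859094·1 + (-15056195/118859094)·1 = 1 ✓
b·c: (-80614849/1426309128)·(-12/7) + 53281745/118859094·13/11 + (-15056195/118859094)·1 = 1/2 ✓
b·c²: (-80614849/1426309128)·144/49 + 53281745/118859094·169/121 + (-15056195/118859094)·1 = 1/3 ✓
b·Ac: 53281745/118859094·108/77 + (-15056195/118859094)·9831/2695 = 1/6 ✓
b·c³: (-80614849/1426309128)·(-1728/343) + 53281745/118859094·2197/1331 + (-15056195/118859094)·1 = 4109368562/4576075119 ≠ 1/4 ⇒ order 3.
b·(c∘Ac): 53281745/118859094·1404/847 + (-15056195/118859094)·9831/2695 = 77927821/277337886 ≠ 1/8
b·Ac²: 53281745/118859094·(-1296/539) + (-15056195/118859094)·(-871539/207515) = -1665231707/3050716746 ≠ 1/12
b·A²c: (-15056195/118859094)·324/385 = -703926/6603283 ≠ 1/24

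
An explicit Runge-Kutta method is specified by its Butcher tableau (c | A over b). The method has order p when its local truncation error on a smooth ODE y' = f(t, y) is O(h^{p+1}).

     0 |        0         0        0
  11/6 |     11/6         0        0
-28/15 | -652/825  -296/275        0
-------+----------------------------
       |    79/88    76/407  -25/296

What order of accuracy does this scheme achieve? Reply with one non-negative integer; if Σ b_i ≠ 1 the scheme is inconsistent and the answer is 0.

3

b = (79/88, 76/407, -25/296)
c = (0, 11/6, -28/15)
Ac = (0, 0, -148/75)
Σ b_i: 79/88·1 + 76/407·1 + (-25/296)·1 = 1 ✓
b·c: 76/407·11/6 + (-25/296)·(-28/15) = 1/2 ✓
b·c²: 76/407·121/36 + (-25/296)·784/225 = 1/3 ✓
b·Ac: (-25/296)·(-148/75) = 1/6 ✓; 3 stages ⇒ order 3.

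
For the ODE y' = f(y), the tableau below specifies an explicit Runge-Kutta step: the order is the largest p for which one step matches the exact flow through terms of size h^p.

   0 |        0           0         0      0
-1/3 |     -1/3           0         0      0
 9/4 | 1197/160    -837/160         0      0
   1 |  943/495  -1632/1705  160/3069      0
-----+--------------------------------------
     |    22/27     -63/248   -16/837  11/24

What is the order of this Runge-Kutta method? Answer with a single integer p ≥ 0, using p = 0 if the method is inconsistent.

4

b = (22/27, -63/248, -16/837, 11/24)
c = (0, -1/3, 9/4, 1)
Ac = (0, 0, 279/160, 24/55)
Σ b_i: 22/27·1 + (-63/248)·1 + (-16/837)·1 + 11/24·1 = 1 ✓
b·c: (-63/248)·(-1/3) + (-16/837)·9/4 + 11/24·1 = 1/2 ✓
b·c²: (-63/248)·1/9 + (-16/837)·81/16 + 11/24·1 = 1/3 ✓
b·Ac: (-16/837)·279/160 + 11/24·24/55 = 1/6 ✓
b·c³: (-63/248)·(-1/27) + (-16/837)·729/64 + 11/24·1 = 1/4 ✓
b·(c∘Ac): (-16/837)·2511/640 + 11/24·24/55 = 1/8 ✓
b·Ac²: (-16/837)·(-93/160) + 11/24·26/165 = 1/12 ✓
b·A²c: 11/24·1/11 = 1/24 ✓; 4 stages ⇒ order 4.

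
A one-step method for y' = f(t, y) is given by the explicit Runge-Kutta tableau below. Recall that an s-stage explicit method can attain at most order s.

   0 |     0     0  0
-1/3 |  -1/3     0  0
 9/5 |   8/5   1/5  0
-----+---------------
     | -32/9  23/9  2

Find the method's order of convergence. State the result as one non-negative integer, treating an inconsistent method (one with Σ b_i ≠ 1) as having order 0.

b = (-32/9, 23/9, 2)
c = (0, -1/3, 9/5)
Ac = (0, 0, -1/15)
Σ b_i: (-32/9)·1 + 23/9·1 + 2·1 = 1 ✓
b·c: 23/9·(-1/3) + 2·9/5 = 371/135 ≠ 1/2 ⇒ order 1.

1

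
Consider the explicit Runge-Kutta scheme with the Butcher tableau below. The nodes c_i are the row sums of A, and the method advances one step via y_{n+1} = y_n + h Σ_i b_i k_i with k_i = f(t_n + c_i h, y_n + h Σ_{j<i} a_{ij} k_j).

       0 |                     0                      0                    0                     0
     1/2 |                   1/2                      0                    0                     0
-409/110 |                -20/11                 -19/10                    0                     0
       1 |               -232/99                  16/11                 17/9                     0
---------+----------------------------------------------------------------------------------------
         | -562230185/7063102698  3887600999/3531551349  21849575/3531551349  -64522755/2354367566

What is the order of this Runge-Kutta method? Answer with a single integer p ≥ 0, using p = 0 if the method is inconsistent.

b = (-562230185/7063102698, 3887600999/3531551349, 21849575/3531551349, -64522755/2354367566)
c = (0, 1/2, -409/110, 1)
Ac = (0, 0, -19/20, -6233/990)
Σ b_i: (-562230185/7063102698)·1 + 3887600999/3531551349·1 + 21849575/3531551349·1 + (-64522755/2354367566)·1 = 1 ✓
b·c: 3887600999/3531551349·1/2 + 21849575/3531551349·(-409/110) + (-64522755/2354367566)·1 = 1/2 ✓
b·c²: 3887600999/3531551349·1/4 + 21849575/3531551349·167281/12100 + (-64522755/2354367566)·1 = 1/3 ✓
b·Ac: 21849575/3531551349·(-19/20) + (-64522755/2354367566)·(-6233/990) = 1/6 ✓
b·c³: 3887600999/3531551349·1/8 + 21849575/3531551349·(-68417929/1331000) + (-64522755/2354367566)·1 = -53824944087/258980432260 ≠ 1/4 ⇒ order 3.
b·(c∘Ac): 21849575/3531551349·7771/2200 + (-64522755/2354367566)·(-6233/990) = 5492221165/28252410792 ≠ 1/8
b·Ac²: 21849575/3531551349·(-19/40) + (-64522755/2354367566)·2883377/108900 = -566051243447/776941296780 ≠ 1/12
b·A²c: (-64522755/2354367566)·(-323/180) = 463129997/9417470264 ≠ 1/24

3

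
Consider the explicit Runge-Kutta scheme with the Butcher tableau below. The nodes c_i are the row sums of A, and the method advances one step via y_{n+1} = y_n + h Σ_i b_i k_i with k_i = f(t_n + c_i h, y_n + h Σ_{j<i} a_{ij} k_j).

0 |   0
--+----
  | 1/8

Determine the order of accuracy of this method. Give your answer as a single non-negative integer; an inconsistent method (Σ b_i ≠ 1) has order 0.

b = (1/8)
c = (0)
Σ b_i: 1/8·1 = 1/8 ≠ 1 ⇒ order 0.

0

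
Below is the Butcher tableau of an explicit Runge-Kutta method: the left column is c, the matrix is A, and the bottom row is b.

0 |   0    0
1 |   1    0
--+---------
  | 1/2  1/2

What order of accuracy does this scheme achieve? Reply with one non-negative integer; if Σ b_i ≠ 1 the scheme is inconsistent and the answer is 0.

2

b = (1/2, 1/2)
c = (0, 1)
Σ b_i: 1/2·1 + 1/2·1 = 1 ✓
b·c: 1/2·1 = 1/2 ✓; 2 stages ⇒ order 2.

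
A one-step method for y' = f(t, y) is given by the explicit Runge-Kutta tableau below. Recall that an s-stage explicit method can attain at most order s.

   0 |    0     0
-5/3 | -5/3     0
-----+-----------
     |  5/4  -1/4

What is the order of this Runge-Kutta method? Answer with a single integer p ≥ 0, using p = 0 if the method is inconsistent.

b = (5/4, -1/4)
c = (0, -5/3)
Σ b_i: 5/4·1 + (-1/4)·1 = 1 ✓
b·c: (-1/4)·(-5/3) = 5/12 ≠ 1/2 ⇒ order 1.

1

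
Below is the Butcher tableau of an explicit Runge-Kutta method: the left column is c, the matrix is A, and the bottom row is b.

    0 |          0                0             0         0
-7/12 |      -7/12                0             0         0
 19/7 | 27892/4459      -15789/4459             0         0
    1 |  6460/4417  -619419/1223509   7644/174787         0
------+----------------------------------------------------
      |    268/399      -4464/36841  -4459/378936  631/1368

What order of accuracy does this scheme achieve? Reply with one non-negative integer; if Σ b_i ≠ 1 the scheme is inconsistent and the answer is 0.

4

b = (268/399, -4464/36841, -4459/378936, 631/1368)
c = (0, -7/12, 19/7, 1)
Ac = (0, 0, 5263/2548, 1045/2524)
Σ b_i: 268/399·1 + (-4464/36841)·1 + (-4459/378936)·1 + 631/1368·1 = 1 ✓
b·c: (-4464/36841)·(-7/12) + (-4459/378936)·19/7 + 631/1368·1 = 1/2 ✓
b·c²: (-4464/36841)·49/144 + (-4459/378936)·361/49 + 631/1368·1 = 1/3 ✓
b·Ac: (-4459/378936)·5263/2548 + 631/1368·1045/2524 = 1/6 ✓
b·c³: (-4464/36841)·(-343/1728) + (-4459/378936)·6859/343 + 631/1368·1 = 1/4 ✓
b·(c∘Ac): (-4459/378936)·99997/17836 + 631/1368·1045/2524 = 1/8 ✓
b·Ac²: (-4459/378936)·(-5263/4368) + 631/1368·4541/30288 = 1/12 ✓
b·A²c: 631/1368·57/631 = 1/24 ✓; 4 stages ⇒ order 4.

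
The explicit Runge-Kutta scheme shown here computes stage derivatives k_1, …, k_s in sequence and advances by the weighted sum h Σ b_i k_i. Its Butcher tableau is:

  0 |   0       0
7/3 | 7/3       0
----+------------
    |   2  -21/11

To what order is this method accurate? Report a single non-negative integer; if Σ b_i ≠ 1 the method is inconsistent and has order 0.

b = (2, -21/11)
c = (0, 7/3)
Σ b_i: 2·1 + (-21/11)·1 = 1/11 ≠ 1 ⇒ order 0.

0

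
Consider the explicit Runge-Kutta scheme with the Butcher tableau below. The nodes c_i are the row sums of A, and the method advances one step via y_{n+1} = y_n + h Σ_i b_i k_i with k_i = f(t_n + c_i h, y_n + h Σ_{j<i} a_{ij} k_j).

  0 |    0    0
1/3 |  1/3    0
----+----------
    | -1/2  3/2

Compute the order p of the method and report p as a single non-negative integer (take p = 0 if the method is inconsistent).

b = (-1/2, 3/2)
c = (0, 1/3)
Σ b_i: (-1/2)·1 + 3/2·1 = 1 ✓
b·c: 3/2·1/3 = 1/2 ✓; 2 stages ⇒ order 2.

2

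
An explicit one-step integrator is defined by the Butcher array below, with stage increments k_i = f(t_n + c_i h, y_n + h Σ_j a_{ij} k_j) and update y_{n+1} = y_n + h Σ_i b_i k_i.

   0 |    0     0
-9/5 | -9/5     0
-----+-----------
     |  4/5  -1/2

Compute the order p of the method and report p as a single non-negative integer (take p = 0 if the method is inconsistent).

b = (4/5, -1/2)
c = (0, -9/5)
Σ b_i: 4/5·1 + (-1/2)·1 = 3/10 ≠ 1 ⇒ order 0.

0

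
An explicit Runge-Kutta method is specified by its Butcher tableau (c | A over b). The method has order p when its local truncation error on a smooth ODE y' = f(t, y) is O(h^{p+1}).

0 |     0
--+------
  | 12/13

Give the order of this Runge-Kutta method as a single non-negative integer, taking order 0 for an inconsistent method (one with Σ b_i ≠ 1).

0

b = (12/13)
c = (0)
Σ b_i: 12/13·1 = 12/13 ≠ 1 ⇒ order 0.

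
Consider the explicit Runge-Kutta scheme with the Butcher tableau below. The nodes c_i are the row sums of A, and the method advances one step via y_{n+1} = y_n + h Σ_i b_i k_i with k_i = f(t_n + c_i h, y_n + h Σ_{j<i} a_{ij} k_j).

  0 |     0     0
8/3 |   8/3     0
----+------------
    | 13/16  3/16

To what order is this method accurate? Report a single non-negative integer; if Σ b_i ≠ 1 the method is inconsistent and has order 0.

2

b = (13/16, 3/16)
c = (0, 8/3)
Σ b_i: 13/16·1 + 3/16·1 = 1 ✓
b·c: 3/16·8/3 = 1/2 ✓; 2 stages ⇒ order 2.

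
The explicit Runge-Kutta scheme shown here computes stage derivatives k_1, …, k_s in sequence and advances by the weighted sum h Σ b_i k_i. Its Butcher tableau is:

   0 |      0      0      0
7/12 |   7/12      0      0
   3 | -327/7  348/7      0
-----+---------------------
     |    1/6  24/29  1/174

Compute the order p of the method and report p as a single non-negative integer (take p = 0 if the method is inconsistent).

b = (1/6, 24/29, 1/174)
c = (0, 7/12, 3)
Ac = (0, 0, 29)
Σ b_i: 1/6·1 + 24/29·1 + 1/174·1 = 1 ✓
b·c: 24/29·7/12 + 1/174·3 = 1/2 ✓
b·c²: 24/29·49/144 + 1/174·9 = 1/3 ✓
b·Ac: 1/174·29 = 1/6 ✓; 3 stages ⇒ order 3.

3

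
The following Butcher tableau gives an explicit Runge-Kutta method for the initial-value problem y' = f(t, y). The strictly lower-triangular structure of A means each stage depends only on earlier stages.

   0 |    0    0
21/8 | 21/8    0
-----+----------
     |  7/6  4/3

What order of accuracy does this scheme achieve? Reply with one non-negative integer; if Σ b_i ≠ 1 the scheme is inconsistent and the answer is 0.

b = (7/6, 4/3)
c = (0, 21/8)
Σ b_i: 7/6·1 + 4/3·1 = 5/2 ≠ 1 ⇒ order 0.

0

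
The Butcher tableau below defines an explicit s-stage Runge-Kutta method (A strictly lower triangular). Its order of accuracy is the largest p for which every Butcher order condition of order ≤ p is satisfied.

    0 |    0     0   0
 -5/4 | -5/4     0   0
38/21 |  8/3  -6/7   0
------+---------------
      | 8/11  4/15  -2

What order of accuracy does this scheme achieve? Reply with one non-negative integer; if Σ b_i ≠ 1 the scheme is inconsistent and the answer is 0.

0

b = (8/11, 4/15, -2)
c = (0, -5/4, 38/21)
Ac = (0, 0, 15/14)
Σ b_i: 8/11·1 + 4/15·1 + (-2)·1 = -166/165 ≠ 1 ⇒ order 0.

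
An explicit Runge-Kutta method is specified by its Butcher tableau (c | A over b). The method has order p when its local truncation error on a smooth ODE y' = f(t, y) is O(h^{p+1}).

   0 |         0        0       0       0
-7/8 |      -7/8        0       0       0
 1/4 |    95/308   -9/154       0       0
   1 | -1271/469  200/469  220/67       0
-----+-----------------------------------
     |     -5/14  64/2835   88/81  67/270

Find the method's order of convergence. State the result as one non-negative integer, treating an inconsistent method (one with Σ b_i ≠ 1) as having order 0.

4

b = (-5/14, 64/2835, 88/81, 67/270)
c = (0, -7/8, 1/4, 1)
Ac = (0, 0, 9/176, 30/67)
Σ b_i: (-5/14)·1 + 64/2835·1 + 88/81·1 + 67/270·1 = 1 ✓
b·c: 64/2835·(-7/8) + 88/81·1/4 + 67/270·1 = 1/2 ✓
b·c²: 64/2835·49/64 + 88/81·1/16 + 67/270·1 = 1/3 ✓
b·Ac: 88/81·9/176 + 67/270·30/67 = 1/6 ✓
b·c³: 64/2835·(-343/512) + 88/81·1/64 + 67/270·1 = 1/4 ✓
b·(c∘Ac): 88/81·9/704 + 67/270·30/67 = 1/8 ✓
b·Ac²: 88/81·(-63/1408) + 67/270·285/536 = 1/12 ✓
b·A²c: 67/270·45/268 = 1/24 ✓; 4 stages ⇒ order 4.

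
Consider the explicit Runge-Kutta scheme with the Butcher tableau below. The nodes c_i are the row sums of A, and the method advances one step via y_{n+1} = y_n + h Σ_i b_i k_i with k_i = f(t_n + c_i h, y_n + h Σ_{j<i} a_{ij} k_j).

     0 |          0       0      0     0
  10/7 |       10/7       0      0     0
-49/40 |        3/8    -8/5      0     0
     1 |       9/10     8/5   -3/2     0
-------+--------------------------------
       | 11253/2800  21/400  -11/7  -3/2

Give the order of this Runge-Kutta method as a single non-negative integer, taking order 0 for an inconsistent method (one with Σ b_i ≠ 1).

b = (11253/2800, 21/400, -11/7, -3/2)
c = (0, 10/7, -49/40, 1)
Ac = (0, 0, -16/7, 2309/560)
Σ b_i: 11253/2800·1 + 21/400·1 + (-11/7)·1 + (-3/2)·1 = 1 ✓
b·c: 21/400·10/7 + (-11/7)·(-49/40) + (-3/2)·1 = 1/2 ✓
b·c²: 21/400·100/49 + (-11/7)·2401/1600 + (-3/2)·1 = -42011/11200 ≠ 1/3 ⇒ order 2.
b·Ac: (-11/7)·(-16/7) + (-3/2)·2309/560 = -20329/7840 ≠ 1/6

2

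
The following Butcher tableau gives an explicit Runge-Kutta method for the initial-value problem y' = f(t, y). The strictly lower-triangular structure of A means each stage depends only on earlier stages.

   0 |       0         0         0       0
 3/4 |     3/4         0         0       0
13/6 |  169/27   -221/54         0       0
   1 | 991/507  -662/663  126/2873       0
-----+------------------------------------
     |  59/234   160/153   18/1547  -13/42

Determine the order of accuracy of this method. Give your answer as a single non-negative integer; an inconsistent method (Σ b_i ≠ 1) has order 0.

b = (59/234, 160/153, 18/1547, -13/42)
c = (0, 3/4, 13/6, 1)
Ac = (0, 0, -221/72, -17/26)
Σ b_i: 59/234·1 + 160/153·1 + 18/1547·1 + (-13/42)·1 = 1 ✓
b·c: 160/153·3/4 + 18/1547·13/6 + (-13/42)·1 = 1/2 ✓
b·c²: 160/153·9/16 + 18/1547·169/36 + (-13/42)·1 = 1/3 ✓
b·Ac: 18/1547·(-221/72) + (-13/42)·(-17/26) = 1/6 ✓
b·c³: 160/153·27/64 + 18/1547·2197/216 + (-13/42)·1 = 1/4 ✓
b·(c∘Ac): 18/1547·(-2873/432) + (-13/42)·(-17/26) = 1/8 ✓
b·Ac²: 18/1547·(-221/96) + (-13/42)·(-37/104) = 1/12 ✓
b·A²c: (-13/42)·(-7/52) = 1/24 ✓; 4 stages ⇒ order 4.

4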